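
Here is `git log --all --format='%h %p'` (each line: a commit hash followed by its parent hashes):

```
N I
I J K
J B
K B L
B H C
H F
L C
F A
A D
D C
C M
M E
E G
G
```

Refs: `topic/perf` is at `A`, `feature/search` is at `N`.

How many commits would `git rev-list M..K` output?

Reachable from K: {A, B, C, D, E, F, G, H, K, L, M}.
Reachable from M: {E, G, M}.
In K's history but not M's: {A, B, C, D, F, H, K, L} — 8 commits.

8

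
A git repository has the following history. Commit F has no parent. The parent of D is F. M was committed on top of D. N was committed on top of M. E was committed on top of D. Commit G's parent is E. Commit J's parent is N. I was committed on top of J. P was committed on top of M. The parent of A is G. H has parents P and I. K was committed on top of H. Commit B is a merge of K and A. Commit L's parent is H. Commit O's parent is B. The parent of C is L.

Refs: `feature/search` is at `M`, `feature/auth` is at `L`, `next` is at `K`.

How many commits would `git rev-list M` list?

3

Walking parent pointers from M: reachable set = {D, F, M}.
That is 3 commits.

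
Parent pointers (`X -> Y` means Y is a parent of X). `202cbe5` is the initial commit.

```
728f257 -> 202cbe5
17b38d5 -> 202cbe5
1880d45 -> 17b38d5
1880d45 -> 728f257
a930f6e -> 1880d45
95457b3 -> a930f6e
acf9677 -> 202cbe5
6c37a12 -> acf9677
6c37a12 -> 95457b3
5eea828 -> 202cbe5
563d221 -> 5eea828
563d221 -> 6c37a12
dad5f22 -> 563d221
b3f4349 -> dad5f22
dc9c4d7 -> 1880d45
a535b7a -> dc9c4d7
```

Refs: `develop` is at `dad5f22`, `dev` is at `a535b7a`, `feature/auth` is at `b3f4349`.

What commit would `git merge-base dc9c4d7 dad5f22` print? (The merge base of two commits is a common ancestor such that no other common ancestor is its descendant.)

1880d45

Ancestors of dc9c4d7: {17b38d5, 1880d45, 202cbe5, 728f257, dc9c4d7}.
Ancestors of dad5f22: {17b38d5, 1880d45, 202cbe5, 563d221, 5eea828, 6c37a12, 728f257, 95457b3, a930f6e, acf9677, dad5f22}.
Common ancestors: {17b38d5, 1880d45, 202cbe5, 728f257}.
Among these, 1880d45 is not an ancestor of any other common ancestor — it is the merge base.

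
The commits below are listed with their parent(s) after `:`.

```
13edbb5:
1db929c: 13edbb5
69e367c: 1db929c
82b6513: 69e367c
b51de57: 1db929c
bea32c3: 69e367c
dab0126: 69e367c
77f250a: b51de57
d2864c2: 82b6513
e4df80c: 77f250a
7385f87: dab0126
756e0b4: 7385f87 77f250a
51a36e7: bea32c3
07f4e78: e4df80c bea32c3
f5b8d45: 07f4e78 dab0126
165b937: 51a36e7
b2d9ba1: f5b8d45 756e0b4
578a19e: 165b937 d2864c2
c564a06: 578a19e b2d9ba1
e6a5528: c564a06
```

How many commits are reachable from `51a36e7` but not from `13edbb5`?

Reachable from 51a36e7: {13edbb5, 1db929c, 51a36e7, 69e367c, bea32c3}.
Reachable from 13edbb5: {13edbb5}.
In 51a36e7's history but not 13edbb5's: {1db929c, 51a36e7, 69e367c, bea32c3} — 4 commits.

4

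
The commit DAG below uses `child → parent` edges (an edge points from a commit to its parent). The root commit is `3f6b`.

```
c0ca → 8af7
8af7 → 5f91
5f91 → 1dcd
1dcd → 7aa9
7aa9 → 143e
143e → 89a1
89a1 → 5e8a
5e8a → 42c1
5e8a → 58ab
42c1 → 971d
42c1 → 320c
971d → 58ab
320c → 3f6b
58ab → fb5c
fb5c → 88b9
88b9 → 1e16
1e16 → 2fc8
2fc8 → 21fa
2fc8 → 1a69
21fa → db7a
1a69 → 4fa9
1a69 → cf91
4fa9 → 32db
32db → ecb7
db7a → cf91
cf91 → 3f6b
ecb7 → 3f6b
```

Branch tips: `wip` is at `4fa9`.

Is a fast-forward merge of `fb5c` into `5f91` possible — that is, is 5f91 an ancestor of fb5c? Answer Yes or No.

A fast-forward from 5f91 to fb5c is possible iff 5f91 is an ancestor of fb5c.
Ancestors of fb5c: {1a69, 1e16, 21fa, 2fc8, 32db, 3f6b, 4fa9, 88b9, cf91, db7a, ecb7, fb5c}.
5f91 is not among them, so fast-forward is not possible.

No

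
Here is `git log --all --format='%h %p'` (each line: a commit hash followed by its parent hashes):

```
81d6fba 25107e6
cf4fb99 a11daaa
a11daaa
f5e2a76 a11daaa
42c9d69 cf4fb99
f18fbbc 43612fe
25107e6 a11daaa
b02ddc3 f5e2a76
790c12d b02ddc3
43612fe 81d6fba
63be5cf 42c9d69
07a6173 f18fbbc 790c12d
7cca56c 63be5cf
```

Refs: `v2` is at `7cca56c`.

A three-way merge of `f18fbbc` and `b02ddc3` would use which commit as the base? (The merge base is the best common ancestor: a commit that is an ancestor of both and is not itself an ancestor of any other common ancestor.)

Ancestors of f18fbbc: {25107e6, 43612fe, 81d6fba, a11daaa, f18fbbc}.
Ancestors of b02ddc3: {a11daaa, b02ddc3, f5e2a76}.
Common ancestors: {a11daaa}.
The only common ancestor is a11daaa, so it is the merge base.

a11daaa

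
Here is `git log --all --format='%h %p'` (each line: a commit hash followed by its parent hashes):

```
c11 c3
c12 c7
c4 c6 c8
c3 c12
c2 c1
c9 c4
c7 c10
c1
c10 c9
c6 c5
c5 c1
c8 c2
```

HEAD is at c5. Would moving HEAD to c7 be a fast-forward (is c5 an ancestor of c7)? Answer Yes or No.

Yes

A fast-forward from c5 to c7 is possible iff c5 is an ancestor of c7.
Ancestors of c7: {c1, c10, c2, c4, c5, c6, c7, c8, c9}.
c5 is among them, so fast-forward is possible.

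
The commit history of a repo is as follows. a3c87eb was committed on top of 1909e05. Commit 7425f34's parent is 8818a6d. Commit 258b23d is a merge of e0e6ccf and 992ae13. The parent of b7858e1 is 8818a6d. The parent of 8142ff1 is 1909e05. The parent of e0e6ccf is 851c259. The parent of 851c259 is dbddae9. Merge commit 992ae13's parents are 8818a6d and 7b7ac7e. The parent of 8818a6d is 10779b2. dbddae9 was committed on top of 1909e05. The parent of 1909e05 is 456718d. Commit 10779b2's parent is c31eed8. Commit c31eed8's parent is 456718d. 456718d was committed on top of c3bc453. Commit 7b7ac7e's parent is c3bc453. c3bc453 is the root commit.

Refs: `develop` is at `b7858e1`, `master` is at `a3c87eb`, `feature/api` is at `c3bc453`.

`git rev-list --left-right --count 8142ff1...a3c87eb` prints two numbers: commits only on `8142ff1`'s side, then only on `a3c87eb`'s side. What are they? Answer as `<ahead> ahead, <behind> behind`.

Reachable from 8142ff1: {1909e05, 456718d, 8142ff1, c3bc453}.
Reachable from a3c87eb: {1909e05, 456718d, a3c87eb, c3bc453}.
Only in 8142ff1's history (ahead): {8142ff1} — 1.
Only in a3c87eb's history (behind): {a3c87eb} — 1.

1 ahead, 1 behind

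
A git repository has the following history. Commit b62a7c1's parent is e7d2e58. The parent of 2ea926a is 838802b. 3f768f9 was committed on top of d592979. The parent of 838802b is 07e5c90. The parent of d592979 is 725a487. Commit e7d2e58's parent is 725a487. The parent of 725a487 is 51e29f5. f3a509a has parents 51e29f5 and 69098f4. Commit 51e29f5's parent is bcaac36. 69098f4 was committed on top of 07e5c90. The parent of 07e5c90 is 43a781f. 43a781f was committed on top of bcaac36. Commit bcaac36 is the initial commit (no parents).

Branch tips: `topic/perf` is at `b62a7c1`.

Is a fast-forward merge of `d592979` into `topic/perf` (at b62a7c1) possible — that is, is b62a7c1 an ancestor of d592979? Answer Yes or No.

A fast-forward from b62a7c1 to d592979 is possible iff b62a7c1 is an ancestor of d592979.
Ancestors of d592979: {51e29f5, 725a487, bcaac36, d592979}.
b62a7c1 is not among them, so fast-forward is not possible.

No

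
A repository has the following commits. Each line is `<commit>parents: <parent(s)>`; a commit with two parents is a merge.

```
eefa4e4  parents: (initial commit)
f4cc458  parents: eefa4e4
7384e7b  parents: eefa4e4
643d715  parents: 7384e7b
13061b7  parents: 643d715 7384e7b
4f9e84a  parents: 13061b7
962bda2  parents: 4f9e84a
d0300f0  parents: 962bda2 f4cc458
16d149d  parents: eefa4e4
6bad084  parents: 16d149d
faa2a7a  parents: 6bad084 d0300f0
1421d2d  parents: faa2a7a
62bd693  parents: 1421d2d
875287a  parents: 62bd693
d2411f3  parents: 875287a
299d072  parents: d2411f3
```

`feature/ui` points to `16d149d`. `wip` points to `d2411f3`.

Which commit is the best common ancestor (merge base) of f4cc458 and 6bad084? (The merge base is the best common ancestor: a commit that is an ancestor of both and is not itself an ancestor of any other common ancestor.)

eefa4e4

Ancestors of f4cc458: {eefa4e4, f4cc458}.
Ancestors of 6bad084: {16d149d, 6bad084, eefa4e4}.
Common ancestors: {eefa4e4}.
The only common ancestor is eefa4e4, so it is the merge base.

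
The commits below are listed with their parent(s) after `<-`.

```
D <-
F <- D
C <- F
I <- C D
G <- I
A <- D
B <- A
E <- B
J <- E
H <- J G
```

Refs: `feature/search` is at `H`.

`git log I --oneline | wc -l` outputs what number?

4

Walking parent pointers from I: reachable set = {C, D, F, I}.
That is 4 commits.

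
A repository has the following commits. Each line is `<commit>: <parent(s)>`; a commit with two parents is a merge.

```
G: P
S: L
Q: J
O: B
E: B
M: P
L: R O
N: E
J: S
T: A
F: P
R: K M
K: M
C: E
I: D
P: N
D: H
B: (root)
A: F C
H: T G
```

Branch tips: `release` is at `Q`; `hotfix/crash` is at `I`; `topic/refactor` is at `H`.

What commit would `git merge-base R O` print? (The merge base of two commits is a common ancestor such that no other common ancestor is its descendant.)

B

Ancestors of R: {B, E, K, M, N, P, R}.
Ancestors of O: {B, O}.
Common ancestors: {B}.
The only common ancestor is B, so it is the merge base.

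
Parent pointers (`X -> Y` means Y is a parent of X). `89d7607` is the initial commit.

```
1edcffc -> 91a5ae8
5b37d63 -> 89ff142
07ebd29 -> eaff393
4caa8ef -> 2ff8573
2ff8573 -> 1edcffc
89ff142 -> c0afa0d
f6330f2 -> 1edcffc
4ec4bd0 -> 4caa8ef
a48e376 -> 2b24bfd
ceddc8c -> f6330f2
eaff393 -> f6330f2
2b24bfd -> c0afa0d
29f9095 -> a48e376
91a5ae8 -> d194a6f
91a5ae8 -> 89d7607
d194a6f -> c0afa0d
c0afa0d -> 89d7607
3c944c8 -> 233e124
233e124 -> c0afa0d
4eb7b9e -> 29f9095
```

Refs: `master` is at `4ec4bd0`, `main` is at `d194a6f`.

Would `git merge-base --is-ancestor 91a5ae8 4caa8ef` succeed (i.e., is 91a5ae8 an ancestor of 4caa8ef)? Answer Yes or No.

Ancestors of 4caa8ef (commits reachable by following parents): {1edcffc, 2ff8573, 4caa8ef, 89d7607, 91a5ae8, c0afa0d, d194a6f}.
91a5ae8 is in that set, so it is an ancestor of 4caa8ef.

Yes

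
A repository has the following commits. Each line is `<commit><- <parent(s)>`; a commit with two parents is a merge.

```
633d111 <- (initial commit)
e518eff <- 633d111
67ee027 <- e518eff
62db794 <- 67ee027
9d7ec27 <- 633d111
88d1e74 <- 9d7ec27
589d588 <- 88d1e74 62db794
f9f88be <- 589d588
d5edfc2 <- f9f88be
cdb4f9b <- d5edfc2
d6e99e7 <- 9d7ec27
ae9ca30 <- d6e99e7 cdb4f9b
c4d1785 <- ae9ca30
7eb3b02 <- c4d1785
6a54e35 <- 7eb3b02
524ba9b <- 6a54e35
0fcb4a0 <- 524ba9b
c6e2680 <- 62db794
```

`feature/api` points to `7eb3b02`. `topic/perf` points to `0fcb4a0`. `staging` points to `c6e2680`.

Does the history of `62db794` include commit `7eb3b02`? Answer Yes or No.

Ancestors of 62db794: {62db794, 633d111, 67ee027, e518eff}.
7eb3b02 is not in that set, so it is not an ancestor of 62db794.

No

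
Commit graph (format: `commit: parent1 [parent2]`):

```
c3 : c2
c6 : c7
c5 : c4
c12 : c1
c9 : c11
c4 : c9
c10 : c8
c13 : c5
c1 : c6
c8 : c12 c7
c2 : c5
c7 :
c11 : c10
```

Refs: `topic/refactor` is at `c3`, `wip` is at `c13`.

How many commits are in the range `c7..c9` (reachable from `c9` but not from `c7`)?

7

Reachable from c9: {c1, c10, c11, c12, c6, c7, c8, c9}.
Reachable from c7: {c7}.
In c9's history but not c7's: {c1, c10, c11, c12, c6, c8, c9} — 7 commits.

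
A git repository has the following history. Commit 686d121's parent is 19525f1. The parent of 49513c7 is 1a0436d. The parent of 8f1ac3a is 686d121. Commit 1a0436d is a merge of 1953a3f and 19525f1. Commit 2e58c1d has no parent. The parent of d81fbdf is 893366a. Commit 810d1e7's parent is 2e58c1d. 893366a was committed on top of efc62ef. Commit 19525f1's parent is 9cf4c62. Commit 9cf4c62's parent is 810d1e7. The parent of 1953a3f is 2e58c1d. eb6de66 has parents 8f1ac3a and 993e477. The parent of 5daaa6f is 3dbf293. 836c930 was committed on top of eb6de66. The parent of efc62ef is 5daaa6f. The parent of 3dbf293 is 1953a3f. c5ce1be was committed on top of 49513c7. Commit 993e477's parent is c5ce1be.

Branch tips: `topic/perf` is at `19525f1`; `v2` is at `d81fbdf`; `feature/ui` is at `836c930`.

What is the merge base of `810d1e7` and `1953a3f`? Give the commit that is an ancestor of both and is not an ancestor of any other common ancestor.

2e58c1d

Ancestors of 810d1e7: {2e58c1d, 810d1e7}.
Ancestors of 1953a3f: {1953a3f, 2e58c1d}.
Common ancestors: {2e58c1d}.
The only common ancestor is 2e58c1d, so it is the merge base.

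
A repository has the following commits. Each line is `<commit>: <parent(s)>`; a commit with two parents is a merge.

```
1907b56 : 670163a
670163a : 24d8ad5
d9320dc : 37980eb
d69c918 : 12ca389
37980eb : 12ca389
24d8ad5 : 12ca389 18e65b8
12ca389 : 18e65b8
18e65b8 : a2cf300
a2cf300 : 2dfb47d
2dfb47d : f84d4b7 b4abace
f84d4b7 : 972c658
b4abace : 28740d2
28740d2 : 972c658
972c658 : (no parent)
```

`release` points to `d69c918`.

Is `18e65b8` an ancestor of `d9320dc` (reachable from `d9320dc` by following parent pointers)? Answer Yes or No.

Yes

Ancestors of d9320dc (commits reachable by following parents): {12ca389, 18e65b8, 28740d2, 2dfb47d, 37980eb, 972c658, a2cf300, b4abace, d9320dc, f84d4b7}.
18e65b8 is in that set, so it is an ancestor of d9320dc.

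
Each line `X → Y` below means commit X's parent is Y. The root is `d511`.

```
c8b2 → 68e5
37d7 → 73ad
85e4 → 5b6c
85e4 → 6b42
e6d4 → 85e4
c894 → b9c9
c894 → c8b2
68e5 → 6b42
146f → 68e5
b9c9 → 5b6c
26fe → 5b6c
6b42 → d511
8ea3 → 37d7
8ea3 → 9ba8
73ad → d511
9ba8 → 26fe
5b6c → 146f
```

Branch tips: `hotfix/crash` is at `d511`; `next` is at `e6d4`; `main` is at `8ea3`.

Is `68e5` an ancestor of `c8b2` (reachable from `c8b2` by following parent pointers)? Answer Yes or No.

Ancestors of c8b2 (commits reachable by following parents): {68e5, 6b42, c8b2, d511}.
68e5 is in that set, so it is an ancestor of c8b2.

Yes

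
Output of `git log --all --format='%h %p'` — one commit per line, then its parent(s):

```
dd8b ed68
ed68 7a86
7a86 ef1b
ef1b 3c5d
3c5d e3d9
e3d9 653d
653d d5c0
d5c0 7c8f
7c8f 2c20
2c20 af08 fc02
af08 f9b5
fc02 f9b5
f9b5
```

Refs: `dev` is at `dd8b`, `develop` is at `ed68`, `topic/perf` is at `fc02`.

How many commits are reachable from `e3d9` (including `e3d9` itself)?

8

Walking parent pointers from e3d9: reachable set = {2c20, 653d, 7c8f, af08, d5c0, e3d9, f9b5, fc02}.
That is 8 commits.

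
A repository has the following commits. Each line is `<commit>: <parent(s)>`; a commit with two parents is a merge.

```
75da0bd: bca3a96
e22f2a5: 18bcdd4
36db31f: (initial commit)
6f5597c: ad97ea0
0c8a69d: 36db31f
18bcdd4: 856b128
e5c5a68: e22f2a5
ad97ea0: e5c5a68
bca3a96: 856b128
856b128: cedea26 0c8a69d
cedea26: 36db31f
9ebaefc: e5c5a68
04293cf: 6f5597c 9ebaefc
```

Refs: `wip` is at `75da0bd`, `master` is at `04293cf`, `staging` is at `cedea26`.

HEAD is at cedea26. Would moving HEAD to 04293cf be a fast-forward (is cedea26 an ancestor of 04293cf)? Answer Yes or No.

A fast-forward from cedea26 to 04293cf is possible iff cedea26 is an ancestor of 04293cf.
Ancestors of 04293cf: {04293cf, 0c8a69d, 18bcdd4, 36db31f, 6f5597c, 856b128, 9ebaefc, ad97ea0, cedea26, e22f2a5, e5c5a68}.
cedea26 is among them, so fast-forward is possible.

Yes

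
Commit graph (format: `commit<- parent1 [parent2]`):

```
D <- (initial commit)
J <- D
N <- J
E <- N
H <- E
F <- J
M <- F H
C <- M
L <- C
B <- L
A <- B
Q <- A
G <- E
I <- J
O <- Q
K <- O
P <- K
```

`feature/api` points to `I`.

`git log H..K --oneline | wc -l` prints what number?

9

Reachable from K: {A, B, C, D, E, F, H, J, K, L, M, N, O, Q}.
Reachable from H: {D, E, H, J, N}.
In K's history but not H's: {A, B, C, F, K, L, M, O, Q} — 9 commits.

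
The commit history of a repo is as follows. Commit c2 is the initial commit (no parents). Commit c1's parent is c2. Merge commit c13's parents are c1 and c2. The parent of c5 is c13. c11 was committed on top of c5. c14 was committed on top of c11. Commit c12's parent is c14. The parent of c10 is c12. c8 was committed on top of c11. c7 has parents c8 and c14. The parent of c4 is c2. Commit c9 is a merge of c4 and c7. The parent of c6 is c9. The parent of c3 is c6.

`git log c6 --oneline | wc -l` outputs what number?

11

Walking parent pointers from c6: reachable set = {c1, c11, c13, c14, c2, c4, c5, c6, c7, c8, c9}.
That is 11 commits.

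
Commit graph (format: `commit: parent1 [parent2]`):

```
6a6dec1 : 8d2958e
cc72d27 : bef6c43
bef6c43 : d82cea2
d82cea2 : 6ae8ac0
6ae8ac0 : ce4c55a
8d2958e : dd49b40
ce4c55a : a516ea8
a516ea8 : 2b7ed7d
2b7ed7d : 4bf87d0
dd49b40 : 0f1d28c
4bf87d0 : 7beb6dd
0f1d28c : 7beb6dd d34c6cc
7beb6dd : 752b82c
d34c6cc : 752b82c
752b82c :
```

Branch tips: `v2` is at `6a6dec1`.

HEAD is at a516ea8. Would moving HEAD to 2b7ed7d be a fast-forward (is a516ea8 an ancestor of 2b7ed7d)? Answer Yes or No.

No

A fast-forward from a516ea8 to 2b7ed7d is possible iff a516ea8 is an ancestor of 2b7ed7d.
Ancestors of 2b7ed7d: {2b7ed7d, 4bf87d0, 752b82c, 7beb6dd}.
a516ea8 is not among them, so fast-forward is not possible.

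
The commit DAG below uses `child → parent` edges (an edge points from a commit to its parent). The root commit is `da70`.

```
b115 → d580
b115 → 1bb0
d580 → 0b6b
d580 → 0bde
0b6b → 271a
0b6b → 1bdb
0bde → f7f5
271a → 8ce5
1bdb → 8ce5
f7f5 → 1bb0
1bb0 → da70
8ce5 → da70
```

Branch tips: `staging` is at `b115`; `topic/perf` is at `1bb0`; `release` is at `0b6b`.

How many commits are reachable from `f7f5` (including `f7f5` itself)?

Walking parent pointers from f7f5: reachable set = {1bb0, da70, f7f5}.
That is 3 commits.

3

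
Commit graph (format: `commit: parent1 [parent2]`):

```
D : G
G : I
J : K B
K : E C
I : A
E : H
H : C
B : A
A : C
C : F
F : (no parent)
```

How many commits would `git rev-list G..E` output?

2

Reachable from E: {C, E, F, H}.
Reachable from G: {A, C, F, G, I}.
In E's history but not G's: {E, H} — 2 commits.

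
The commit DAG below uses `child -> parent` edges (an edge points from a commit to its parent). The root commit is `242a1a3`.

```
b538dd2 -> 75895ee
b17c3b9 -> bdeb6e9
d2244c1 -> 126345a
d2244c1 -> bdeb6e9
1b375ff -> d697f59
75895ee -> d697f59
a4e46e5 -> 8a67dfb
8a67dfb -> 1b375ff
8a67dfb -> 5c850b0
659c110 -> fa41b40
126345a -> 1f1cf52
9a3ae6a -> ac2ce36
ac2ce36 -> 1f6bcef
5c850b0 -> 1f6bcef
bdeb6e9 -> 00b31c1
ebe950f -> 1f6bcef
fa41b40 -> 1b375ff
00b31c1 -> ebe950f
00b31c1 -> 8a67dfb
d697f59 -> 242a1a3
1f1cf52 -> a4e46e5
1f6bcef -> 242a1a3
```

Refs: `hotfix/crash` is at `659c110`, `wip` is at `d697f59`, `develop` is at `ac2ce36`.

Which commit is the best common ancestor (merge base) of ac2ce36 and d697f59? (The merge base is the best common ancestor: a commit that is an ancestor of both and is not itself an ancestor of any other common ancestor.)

Ancestors of ac2ce36: {1f6bcef, 242a1a3, ac2ce36}.
Ancestors of d697f59: {242a1a3, d697f59}.
Common ancestors: {242a1a3}.
The only common ancestor is 242a1a3, so it is the merge base.

242a1a3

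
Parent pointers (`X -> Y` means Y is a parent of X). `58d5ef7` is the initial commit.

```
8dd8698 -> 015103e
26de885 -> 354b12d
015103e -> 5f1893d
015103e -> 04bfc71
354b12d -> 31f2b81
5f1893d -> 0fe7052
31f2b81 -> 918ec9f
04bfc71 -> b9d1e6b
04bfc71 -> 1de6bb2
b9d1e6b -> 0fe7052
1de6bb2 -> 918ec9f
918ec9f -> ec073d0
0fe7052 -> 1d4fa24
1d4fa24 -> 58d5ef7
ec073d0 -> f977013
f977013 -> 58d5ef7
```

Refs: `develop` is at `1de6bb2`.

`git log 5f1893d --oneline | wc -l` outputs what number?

Walking parent pointers from 5f1893d: reachable set = {0fe7052, 1d4fa24, 58d5ef7, 5f1893d}.
That is 4 commits.

4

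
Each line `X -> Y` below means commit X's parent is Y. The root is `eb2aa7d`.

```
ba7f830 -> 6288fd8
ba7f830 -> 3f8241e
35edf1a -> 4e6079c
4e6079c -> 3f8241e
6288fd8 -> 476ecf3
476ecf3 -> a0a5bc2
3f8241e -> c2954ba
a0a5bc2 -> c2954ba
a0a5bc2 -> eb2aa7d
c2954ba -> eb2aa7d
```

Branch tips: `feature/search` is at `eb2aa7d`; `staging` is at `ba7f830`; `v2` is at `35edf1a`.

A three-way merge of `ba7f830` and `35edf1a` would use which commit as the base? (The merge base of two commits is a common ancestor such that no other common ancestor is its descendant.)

Ancestors of ba7f830: {3f8241e, 476ecf3, 6288fd8, a0a5bc2, ba7f830, c2954ba, eb2aa7d}.
Ancestors of 35edf1a: {35edf1a, 3f8241e, 4e6079c, c2954ba, eb2aa7d}.
Common ancestors: {3f8241e, c2954ba, eb2aa7d}.
Among these, 3f8241e is not an ancestor of any other common ancestor — it is the merge base.

3f8241e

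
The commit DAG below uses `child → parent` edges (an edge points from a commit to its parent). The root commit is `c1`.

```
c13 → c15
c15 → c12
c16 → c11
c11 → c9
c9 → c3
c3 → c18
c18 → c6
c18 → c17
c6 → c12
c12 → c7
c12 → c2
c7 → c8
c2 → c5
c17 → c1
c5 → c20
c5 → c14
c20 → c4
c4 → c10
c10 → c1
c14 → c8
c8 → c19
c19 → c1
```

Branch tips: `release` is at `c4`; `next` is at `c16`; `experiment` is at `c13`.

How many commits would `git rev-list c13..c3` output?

4

Reachable from c3: {c1, c10, c12, c14, c17, c18, c19, c2, c20, c3, c4, c5, c6, c7, c8}.
Reachable from c13: {c1, c10, c12, c13, c14, c15, c19, c2, c20, c4, c5, c7, c8}.
In c3's history but not c13's: {c17, c18, c3, c6} — 4 commits.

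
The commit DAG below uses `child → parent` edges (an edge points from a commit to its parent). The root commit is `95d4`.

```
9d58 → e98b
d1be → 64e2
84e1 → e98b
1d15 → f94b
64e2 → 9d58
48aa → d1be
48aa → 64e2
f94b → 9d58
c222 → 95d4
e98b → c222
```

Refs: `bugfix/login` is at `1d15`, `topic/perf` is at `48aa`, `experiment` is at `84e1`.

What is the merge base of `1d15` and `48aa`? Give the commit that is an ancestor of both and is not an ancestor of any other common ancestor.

9d58

Ancestors of 1d15: {1d15, 95d4, 9d58, c222, e98b, f94b}.
Ancestors of 48aa: {48aa, 64e2, 95d4, 9d58, c222, d1be, e98b}.
Common ancestors: {95d4, 9d58, c222, e98b}.
Among these, 9d58 is not an ancestor of any other common ancestor — it is the merge base.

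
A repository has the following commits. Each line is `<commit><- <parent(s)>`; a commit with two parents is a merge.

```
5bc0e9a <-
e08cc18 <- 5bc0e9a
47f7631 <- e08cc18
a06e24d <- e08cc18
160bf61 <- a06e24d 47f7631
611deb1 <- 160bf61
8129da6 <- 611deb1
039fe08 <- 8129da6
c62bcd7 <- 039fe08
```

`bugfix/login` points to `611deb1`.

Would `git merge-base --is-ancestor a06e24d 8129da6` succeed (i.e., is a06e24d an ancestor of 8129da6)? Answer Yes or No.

Ancestors of 8129da6 (commits reachable by following parents): {160bf61, 47f7631, 5bc0e9a, 611deb1, 8129da6, a06e24d, e08cc18}.
a06e24d is in that set, so it is an ancestor of 8129da6.

Yes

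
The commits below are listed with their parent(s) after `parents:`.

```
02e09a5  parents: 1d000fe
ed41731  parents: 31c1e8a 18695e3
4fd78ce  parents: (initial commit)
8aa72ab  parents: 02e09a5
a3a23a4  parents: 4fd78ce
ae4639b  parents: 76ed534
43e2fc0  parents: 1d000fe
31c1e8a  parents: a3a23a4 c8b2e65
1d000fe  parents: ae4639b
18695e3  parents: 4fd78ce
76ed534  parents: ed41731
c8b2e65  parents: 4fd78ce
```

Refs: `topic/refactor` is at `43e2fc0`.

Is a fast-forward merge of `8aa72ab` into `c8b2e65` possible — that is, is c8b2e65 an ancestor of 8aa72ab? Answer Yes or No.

A fast-forward from c8b2e65 to 8aa72ab is possible iff c8b2e65 is an ancestor of 8aa72ab.
Ancestors of 8aa72ab: {02e09a5, 18695e3, 1d000fe, 31c1e8a, 4fd78ce, 76ed534, 8aa72ab, a3a23a4, ae4639b, c8b2e65, ed41731}.
c8b2e65 is among them, so fast-forward is possible.

Yes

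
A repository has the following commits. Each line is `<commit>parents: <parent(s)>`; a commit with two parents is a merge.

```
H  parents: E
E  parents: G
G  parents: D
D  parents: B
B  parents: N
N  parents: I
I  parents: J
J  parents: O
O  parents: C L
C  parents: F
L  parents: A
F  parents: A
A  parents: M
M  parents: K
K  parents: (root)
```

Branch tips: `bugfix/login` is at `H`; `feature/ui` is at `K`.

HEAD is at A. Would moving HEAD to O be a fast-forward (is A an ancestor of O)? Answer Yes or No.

Yes

A fast-forward from A to O is possible iff A is an ancestor of O.
Ancestors of O: {A, C, F, K, L, M, O}.
A is among them, so fast-forward is possible.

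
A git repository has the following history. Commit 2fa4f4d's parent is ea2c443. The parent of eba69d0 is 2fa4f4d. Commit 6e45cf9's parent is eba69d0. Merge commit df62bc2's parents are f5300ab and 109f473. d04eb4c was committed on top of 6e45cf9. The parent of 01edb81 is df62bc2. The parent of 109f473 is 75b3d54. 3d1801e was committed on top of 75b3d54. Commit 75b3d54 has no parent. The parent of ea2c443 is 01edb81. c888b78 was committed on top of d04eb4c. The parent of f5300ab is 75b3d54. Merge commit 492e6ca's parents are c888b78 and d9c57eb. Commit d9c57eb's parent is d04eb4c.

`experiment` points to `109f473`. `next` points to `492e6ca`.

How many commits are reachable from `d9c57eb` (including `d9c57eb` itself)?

11

Walking parent pointers from d9c57eb: reachable set = {01edb81, 109f473, 2fa4f4d, 6e45cf9, 75b3d54, d04eb4c, d9c57eb, df62bc2, ea2c443, eba69d0, f5300ab}.
That is 11 commits.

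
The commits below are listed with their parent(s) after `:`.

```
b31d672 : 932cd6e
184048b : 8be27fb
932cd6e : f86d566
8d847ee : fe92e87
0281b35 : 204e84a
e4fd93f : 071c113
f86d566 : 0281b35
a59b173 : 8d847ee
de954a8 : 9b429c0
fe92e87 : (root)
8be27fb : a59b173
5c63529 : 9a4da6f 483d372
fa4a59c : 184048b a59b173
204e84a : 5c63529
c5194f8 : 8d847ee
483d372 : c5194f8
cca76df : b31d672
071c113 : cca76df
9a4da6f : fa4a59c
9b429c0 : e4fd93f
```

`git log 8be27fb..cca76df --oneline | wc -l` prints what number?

12

Reachable from cca76df: {0281b35, 184048b, 204e84a, 483d372, 5c63529, 8be27fb, 8d847ee, 932cd6e, 9a4da6f, a59b173, b31d672, c5194f8, cca76df, f86d566, fa4a59c, fe92e87}.
Reachable from 8be27fb: {8be27fb, 8d847ee, a59b173, fe92e87}.
In cca76df's history but not 8be27fb's: {0281b35, 184048b, 204e84a, 483d372, 5c63529, 932cd6e, 9a4da6f, b31d672, c5194f8, cca76df, f86d566, fa4a59c} — 12 commits.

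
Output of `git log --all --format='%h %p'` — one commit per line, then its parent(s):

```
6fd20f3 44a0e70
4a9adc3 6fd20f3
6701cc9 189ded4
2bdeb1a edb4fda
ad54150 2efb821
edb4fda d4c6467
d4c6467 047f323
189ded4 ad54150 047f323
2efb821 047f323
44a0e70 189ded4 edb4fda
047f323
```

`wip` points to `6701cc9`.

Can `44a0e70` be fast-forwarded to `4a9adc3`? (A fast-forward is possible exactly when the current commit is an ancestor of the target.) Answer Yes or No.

A fast-forward from 44a0e70 to 4a9adc3 is possible iff 44a0e70 is an ancestor of 4a9adc3.
Ancestors of 4a9adc3: {047f323, 189ded4, 2efb821, 44a0e70, 4a9adc3, 6fd20f3, ad54150, d4c6467, edb4fda}.
44a0e70 is among them, so fast-forward is possible.

Yes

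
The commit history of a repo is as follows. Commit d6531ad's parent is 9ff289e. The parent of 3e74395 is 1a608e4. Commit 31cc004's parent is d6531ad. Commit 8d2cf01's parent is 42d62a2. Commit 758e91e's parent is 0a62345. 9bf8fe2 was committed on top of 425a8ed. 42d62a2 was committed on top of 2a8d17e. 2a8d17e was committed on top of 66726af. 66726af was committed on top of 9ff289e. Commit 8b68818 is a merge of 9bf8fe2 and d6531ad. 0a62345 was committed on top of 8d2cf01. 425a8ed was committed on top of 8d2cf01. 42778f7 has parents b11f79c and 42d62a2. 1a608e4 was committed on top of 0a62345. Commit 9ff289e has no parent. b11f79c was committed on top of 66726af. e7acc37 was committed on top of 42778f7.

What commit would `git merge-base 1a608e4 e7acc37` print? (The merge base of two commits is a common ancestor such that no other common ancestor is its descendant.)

42d62a2

Ancestors of 1a608e4: {0a62345, 1a608e4, 2a8d17e, 42d62a2, 66726af, 8d2cf01, 9ff289e}.
Ancestors of e7acc37: {2a8d17e, 42778f7, 42d62a2, 66726af, 9ff289e, b11f79c, e7acc37}.
Common ancestors: {2a8d17e, 42d62a2, 66726af, 9ff289e}.
Among these, 42d62a2 is not an ancestor of any other common ancestor — it is the merge base.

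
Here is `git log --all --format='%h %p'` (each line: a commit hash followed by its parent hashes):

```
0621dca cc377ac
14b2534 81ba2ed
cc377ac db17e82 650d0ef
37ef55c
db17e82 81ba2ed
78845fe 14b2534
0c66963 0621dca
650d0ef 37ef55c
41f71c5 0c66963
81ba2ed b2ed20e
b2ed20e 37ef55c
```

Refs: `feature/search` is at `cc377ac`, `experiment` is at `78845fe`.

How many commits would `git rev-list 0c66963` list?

Walking parent pointers from 0c66963: reachable set = {0621dca, 0c66963, 37ef55c, 650d0ef, 81ba2ed, b2ed20e, cc377ac, db17e82}.
That is 8 commits.

8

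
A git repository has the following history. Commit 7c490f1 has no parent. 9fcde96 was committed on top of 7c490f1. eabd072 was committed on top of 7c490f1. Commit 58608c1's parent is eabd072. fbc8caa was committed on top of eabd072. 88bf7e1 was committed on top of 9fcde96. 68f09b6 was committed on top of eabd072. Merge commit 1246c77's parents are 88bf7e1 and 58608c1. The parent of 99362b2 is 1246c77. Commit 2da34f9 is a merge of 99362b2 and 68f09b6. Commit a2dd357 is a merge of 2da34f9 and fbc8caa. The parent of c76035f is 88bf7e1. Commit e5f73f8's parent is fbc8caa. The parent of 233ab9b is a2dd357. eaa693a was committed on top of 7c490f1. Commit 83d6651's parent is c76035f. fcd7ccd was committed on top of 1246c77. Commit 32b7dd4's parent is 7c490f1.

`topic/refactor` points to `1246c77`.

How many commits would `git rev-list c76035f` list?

4

Walking parent pointers from c76035f: reachable set = {7c490f1, 88bf7e1, 9fcde96, c76035f}.
That is 4 commits.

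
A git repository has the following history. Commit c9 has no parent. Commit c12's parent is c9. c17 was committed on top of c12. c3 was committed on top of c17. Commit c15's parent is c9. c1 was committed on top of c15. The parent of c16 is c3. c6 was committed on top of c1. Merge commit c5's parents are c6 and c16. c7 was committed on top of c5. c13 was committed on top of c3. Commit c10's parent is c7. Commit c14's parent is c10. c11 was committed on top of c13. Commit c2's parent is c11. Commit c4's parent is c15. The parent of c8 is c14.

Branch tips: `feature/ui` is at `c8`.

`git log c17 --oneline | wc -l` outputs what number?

3

Walking parent pointers from c17: reachable set = {c12, c17, c9}.
That is 3 commits.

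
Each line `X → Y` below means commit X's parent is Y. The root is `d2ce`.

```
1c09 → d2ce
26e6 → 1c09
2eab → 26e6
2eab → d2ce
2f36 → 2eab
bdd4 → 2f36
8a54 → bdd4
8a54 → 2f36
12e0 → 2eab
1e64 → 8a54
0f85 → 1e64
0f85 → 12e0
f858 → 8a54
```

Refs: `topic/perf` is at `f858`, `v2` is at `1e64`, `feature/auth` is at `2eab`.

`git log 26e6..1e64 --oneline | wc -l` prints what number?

Reachable from 1e64: {1c09, 1e64, 26e6, 2eab, 2f36, 8a54, bdd4, d2ce}.
Reachable from 26e6: {1c09, 26e6, d2ce}.
In 1e64's history but not 26e6's: {1e64, 2eab, 2f36, 8a54, bdd4} — 5 commits.

5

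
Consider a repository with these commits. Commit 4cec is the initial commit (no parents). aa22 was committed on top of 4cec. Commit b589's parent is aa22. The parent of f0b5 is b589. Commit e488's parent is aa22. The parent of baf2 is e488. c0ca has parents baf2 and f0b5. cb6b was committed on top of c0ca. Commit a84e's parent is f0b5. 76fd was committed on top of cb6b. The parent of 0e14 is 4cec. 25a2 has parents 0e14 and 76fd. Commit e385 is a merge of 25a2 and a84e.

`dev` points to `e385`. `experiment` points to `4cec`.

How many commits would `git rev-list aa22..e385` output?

Reachable from e385: {0e14, 25a2, 4cec, 76fd, a84e, aa22, b589, baf2, c0ca, cb6b, e385, e488, f0b5}.
Reachable from aa22: {4cec, aa22}.
In e385's history but not aa22's: {0e14, 25a2, 76fd, a84e, b589, baf2, c0ca, cb6b, e385, e488, f0b5} — 11 commits.

11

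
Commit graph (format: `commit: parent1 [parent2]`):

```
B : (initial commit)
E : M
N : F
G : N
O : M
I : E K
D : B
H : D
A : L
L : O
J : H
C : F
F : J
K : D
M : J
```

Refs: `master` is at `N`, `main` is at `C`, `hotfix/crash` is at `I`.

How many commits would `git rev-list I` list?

8

Walking parent pointers from I: reachable set = {B, D, E, H, I, J, K, M}.
That is 8 commits.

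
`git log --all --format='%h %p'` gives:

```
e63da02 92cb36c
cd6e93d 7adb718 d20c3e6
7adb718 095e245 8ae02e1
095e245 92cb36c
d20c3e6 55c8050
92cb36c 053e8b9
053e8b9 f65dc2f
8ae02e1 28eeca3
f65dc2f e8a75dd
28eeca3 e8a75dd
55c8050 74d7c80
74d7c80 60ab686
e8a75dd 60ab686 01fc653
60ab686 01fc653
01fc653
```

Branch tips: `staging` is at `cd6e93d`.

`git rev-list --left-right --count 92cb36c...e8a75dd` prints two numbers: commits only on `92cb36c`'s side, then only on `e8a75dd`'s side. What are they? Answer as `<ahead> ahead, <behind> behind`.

3 ahead, 0 behind

Reachable from 92cb36c: {01fc653, 053e8b9, 60ab686, 92cb36c, e8a75dd, f65dc2f}.
Reachable from e8a75dd: {01fc653, 60ab686, e8a75dd}.
Only in 92cb36c's history (ahead): {053e8b9, 92cb36c, f65dc2f} — 3.
Only in e8a75dd's history (behind): {} — 0.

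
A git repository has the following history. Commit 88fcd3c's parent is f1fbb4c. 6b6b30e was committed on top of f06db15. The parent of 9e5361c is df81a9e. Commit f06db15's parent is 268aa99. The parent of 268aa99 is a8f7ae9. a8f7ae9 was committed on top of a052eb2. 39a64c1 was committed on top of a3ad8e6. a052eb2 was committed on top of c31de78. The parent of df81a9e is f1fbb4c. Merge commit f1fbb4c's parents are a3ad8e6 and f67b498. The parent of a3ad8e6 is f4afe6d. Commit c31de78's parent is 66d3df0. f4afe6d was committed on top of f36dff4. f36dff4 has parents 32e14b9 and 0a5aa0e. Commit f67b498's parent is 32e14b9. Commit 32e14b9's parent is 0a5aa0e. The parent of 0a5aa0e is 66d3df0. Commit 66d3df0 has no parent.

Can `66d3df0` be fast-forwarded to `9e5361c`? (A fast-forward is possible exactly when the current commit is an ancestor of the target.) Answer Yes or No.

A fast-forward from 66d3df0 to 9e5361c is possible iff 66d3df0 is an ancestor of 9e5361c.
Ancestors of 9e5361c: {0a5aa0e, 32e14b9, 66d3df0, 9e5361c, a3ad8e6, df81a9e, f1fbb4c, f36dff4, f4afe6d, f67b498}.
66d3df0 is among them, so fast-forward is possible.

Yes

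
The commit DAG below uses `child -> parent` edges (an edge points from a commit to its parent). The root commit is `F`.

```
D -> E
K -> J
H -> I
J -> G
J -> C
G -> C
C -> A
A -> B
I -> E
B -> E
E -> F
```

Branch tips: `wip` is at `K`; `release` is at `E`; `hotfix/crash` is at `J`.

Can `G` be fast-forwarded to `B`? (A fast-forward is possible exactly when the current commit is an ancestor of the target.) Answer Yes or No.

A fast-forward from G to B is possible iff G is an ancestor of B.
Ancestors of B: {B, E, F}.
G is not among them, so fast-forward is not possible.

No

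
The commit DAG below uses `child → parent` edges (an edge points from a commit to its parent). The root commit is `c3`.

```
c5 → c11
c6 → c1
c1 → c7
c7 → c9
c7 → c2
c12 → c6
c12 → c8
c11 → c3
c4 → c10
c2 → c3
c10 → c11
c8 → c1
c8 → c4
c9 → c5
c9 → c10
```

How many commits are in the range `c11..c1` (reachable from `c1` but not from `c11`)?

6

Reachable from c1: {c1, c10, c11, c2, c3, c5, c7, c9}.
Reachable from c11: {c11, c3}.
In c1's history but not c11's: {c1, c10, c2, c5, c7, c9} — 6 commits.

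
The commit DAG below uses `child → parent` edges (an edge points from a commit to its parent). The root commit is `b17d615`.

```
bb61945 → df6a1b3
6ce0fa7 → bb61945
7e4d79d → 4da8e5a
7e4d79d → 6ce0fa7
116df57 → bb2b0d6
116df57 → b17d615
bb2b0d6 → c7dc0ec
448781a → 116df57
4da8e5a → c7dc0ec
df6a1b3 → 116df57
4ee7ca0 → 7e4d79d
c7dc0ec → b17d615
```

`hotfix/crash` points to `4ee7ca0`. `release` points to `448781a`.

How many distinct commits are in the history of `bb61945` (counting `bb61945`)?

6

Walking parent pointers from bb61945: reachable set = {116df57, b17d615, bb2b0d6, bb61945, c7dc0ec, df6a1b3}.
That is 6 commits.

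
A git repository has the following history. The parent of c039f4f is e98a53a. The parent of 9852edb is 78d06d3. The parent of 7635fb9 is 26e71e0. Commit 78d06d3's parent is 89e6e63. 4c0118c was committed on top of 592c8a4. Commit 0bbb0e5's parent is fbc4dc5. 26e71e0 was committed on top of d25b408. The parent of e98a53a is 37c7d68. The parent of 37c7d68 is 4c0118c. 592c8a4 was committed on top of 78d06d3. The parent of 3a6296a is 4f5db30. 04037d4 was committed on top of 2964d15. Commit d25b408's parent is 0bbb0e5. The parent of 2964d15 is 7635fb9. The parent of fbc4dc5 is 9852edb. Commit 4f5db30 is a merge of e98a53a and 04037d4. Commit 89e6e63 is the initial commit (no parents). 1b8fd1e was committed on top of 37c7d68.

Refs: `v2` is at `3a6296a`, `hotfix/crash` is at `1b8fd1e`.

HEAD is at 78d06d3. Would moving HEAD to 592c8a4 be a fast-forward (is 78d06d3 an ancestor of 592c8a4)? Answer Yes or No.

A fast-forward from 78d06d3 to 592c8a4 is possible iff 78d06d3 is an ancestor of 592c8a4.
Ancestors of 592c8a4: {592c8a4, 78d06d3, 89e6e63}.
78d06d3 is among them, so fast-forward is possible.

Yes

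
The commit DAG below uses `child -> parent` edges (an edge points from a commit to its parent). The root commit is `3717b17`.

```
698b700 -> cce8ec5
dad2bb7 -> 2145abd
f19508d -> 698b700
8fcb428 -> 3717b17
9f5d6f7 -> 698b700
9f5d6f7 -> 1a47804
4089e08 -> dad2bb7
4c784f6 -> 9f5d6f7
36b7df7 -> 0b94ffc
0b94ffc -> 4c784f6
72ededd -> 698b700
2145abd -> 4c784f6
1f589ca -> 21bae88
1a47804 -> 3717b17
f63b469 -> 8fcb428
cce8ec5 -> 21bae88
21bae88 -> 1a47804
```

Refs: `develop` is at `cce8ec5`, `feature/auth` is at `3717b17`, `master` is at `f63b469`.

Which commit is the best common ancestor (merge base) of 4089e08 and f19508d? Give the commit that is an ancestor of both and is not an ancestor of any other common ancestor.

698b700

Ancestors of 4089e08: {1a47804, 2145abd, 21bae88, 3717b17, 4089e08, 4c784f6, 698b700, 9f5d6f7, cce8ec5, dad2bb7}.
Ancestors of f19508d: {1a47804, 21bae88, 3717b17, 698b700, cce8ec5, f19508d}.
Common ancestors: {1a47804, 21bae88, 3717b17, 698b700, cce8ec5}.
Among these, 698b700 is not an ancestor of any other common ancestor — it is the merge base.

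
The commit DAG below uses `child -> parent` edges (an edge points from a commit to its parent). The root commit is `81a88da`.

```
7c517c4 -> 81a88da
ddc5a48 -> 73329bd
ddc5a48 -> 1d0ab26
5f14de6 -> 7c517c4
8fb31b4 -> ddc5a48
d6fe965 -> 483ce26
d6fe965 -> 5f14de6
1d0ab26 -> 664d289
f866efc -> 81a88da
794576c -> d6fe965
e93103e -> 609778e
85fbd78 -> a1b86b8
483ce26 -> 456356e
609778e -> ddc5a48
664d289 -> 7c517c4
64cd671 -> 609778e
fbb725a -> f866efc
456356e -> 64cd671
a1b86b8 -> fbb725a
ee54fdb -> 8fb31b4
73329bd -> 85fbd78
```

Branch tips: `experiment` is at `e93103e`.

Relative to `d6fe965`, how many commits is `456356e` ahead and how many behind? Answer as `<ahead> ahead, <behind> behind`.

0 ahead, 3 behind

Reachable from 456356e: {1d0ab26, 456356e, 609778e, 64cd671, 664d289, 73329bd, 7c517c4, 81a88da, 85fbd78, a1b86b8, ddc5a48, f866efc, fbb725a}.
Reachable from d6fe965: {1d0ab26, 456356e, 483ce26, 5f14de6, 609778e, 64cd671, 664d289, 73329bd, 7c517c4, 81a88da, 85fbd78, a1b86b8, d6fe965, ddc5a48, f866efc, fbb725a}.
Only in 456356e's history (ahead): {} — 0.
Only in d6fe965's history (behind): {483ce26, 5f14de6, d6fe965} — 3.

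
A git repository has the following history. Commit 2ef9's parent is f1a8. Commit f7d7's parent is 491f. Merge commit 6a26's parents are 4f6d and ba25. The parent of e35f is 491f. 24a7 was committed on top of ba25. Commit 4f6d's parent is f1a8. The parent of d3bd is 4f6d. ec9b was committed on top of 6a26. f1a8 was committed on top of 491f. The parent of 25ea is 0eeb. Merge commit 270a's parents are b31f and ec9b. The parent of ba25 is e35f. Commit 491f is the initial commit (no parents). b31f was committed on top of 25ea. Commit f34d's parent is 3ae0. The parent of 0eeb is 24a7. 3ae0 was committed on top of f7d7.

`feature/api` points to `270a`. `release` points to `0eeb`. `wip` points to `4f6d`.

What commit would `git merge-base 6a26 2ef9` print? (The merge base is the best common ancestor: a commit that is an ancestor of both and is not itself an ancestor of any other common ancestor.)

Ancestors of 6a26: {491f, 4f6d, 6a26, ba25, e35f, f1a8}.
Ancestors of 2ef9: {2ef9, 491f, f1a8}.
Common ancestors: {491f, f1a8}.
Among these, f1a8 is not an ancestor of any other common ancestor — it is the merge base.

f1a8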